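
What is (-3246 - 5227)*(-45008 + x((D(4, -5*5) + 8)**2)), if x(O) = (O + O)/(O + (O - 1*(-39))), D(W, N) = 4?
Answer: 41566640048/109 ≈ 3.8135e+8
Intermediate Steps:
x(O) = 2*O/(39 + 2*O) (x(O) = (2*O)/(O + (O + 39)) = (2*O)/(O + (39 + O)) = (2*O)/(39 + 2*O) = 2*O/(39 + 2*O))
(-3246 - 5227)*(-45008 + x((D(4, -5*5) + 8)**2)) = (-3246 - 5227)*(-45008 + 2*(4 + 8)**2/(39 + 2*(4 + 8)**2)) = -8473*(-45008 + 2*12**2/(39 + 2*12**2)) = -8473*(-45008 + 2*144/(39 + 2*144)) = -8473*(-45008 + 2*144/(39 + 288)) = -8473*(-45008 + 2*144/327) = -8473*(-45008 + 2*144*(1/327)) = -8473*(-45008 + 96/109) = -8473*(-4905776/109) = 41566640048/109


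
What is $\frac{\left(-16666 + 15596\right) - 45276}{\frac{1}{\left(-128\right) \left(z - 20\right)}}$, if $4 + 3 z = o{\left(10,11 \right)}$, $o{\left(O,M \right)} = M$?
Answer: $- \frac{314411264}{3} \approx -1.048 \cdot 10^{8}$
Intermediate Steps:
$z = \frac{7}{3}$ ($z = - \frac{4}{3} + \frac{1}{3} \cdot 11 = - \frac{4}{3} + \frac{11}{3} = \frac{7}{3} \approx 2.3333$)
$\frac{\left(-16666 + 15596\right) - 45276}{\frac{1}{\left(-128\right) \left(z - 20\right)}} = \frac{\left(-16666 + 15596\right) - 45276}{\frac{1}{\left(-128\right) \left(\frac{7}{3} - 20\right)}} = \frac{-1070 - 45276}{\frac{1}{\left(-128\right) \left(- \frac{53}{3}\right)}} = - \frac{46346}{\frac{1}{\frac{6784}{3}}} = - \frac{46346}{\frac{3}{6784}} = \left(-46346\right) \frac{6784}{3} = - \frac{314411264}{3}$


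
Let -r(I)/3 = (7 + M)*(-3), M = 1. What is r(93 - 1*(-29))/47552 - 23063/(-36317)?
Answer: 137413325/215868248 ≈ 0.63656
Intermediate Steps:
r(I) = 72 (r(I) = -3*(7 + 1)*(-3) = -24*(-3) = -3*(-24) = 72)
r(93 - 1*(-29))/47552 - 23063/(-36317) = 72/47552 - 23063/(-36317) = 72*(1/47552) - 23063*(-1/36317) = 9/5944 + 23063/36317 = 137413325/215868248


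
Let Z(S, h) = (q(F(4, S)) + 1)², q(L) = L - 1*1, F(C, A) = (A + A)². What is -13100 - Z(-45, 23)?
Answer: -65623100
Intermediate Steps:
F(C, A) = 4*A² (F(C, A) = (2*A)² = 4*A²)
q(L) = -1 + L (q(L) = L - 1 = -1 + L)
Z(S, h) = 16*S⁴ (Z(S, h) = ((-1 + 4*S²) + 1)² = (4*S²)² = 16*S⁴)
-13100 - Z(-45, 23) = -13100 - 16*(-45)⁴ = -13100 - 16*4100625 = -13100 - 1*65610000 = -13100 - 65610000 = -65623100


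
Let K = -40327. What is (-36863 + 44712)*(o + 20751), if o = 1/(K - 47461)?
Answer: 14298435289163/87788 ≈ 1.6287e+8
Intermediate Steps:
o = -1/87788 (o = 1/(-40327 - 47461) = 1/(-87788) = -1/87788 ≈ -1.1391e-5)
(-36863 + 44712)*(o + 20751) = (-36863 + 44712)*(-1/87788 + 20751) = 7849*(1821688787/87788) = 14298435289163/87788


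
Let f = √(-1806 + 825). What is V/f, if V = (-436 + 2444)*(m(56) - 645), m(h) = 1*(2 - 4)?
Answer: 1299176*I*√109/327 ≈ 41480.0*I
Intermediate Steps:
f = 3*I*√109 (f = √(-981) = 3*I*√109 ≈ 31.321*I)
m(h) = -2 (m(h) = 1*(-2) = -2)
V = -1299176 (V = (-436 + 2444)*(-2 - 645) = 2008*(-647) = -1299176)
V/f = -1299176*(-I*√109/327) = -(-1299176)*I*√109/327 = 1299176*I*√109/327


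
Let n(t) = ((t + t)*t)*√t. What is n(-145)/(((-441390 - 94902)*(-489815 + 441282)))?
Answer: 21025*I*√145/13013929818 ≈ 1.9454e-5*I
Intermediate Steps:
n(t) = 2*t^(5/2) (n(t) = ((2*t)*t)*√t = (2*t²)*√t = 2*t^(5/2))
n(-145)/(((-441390 - 94902)*(-489815 + 441282))) = (2*(-145)^(5/2))/(((-441390 - 94902)*(-489815 + 441282))) = (2*(21025*I*√145))/((-536292*(-48533))) = (42050*I*√145)/26027859636 = (42050*I*√145)*(1/26027859636) = 21025*I*√145/13013929818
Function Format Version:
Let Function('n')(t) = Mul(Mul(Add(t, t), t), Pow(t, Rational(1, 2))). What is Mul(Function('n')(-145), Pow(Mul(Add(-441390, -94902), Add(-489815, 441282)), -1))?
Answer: Mul(Rational(21025, 13013929818), I, Pow(145, Rational(1, 2))) ≈ Mul(1.9454e-5, I)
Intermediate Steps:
Function('n')(t) = Mul(2, Pow(t, Rational(5, 2))) (Function('n')(t) = Mul(Mul(Mul(2, t), t), Pow(t, Rational(1, 2))) = Mul(Mul(2, Pow(t, 2)), Pow(t, Rational(1, 2))) = Mul(2, Pow(t, Rational(5, 2))))
Mul(Function('n')(-145), Pow(Mul(Add(-441390, -94902), Add(-489815, 441282)), -1)) = Mul(Mul(2, Pow(-145, Rational(5, 2))), Pow(Mul(Add(-441390, -94902), Add(-489815, 441282)), -1)) = Mul(Mul(2, Mul(21025, I, Pow(145, Rational(1, 2)))), Pow(Mul(-536292, -48533), -1)) = Mul(Mul(42050, I, Pow(145, Rational(1, 2))), Pow(26027859636, -1)) = Mul(Mul(42050, I, Pow(145, Rational(1, 2))), Rational(1, 26027859636)) = Mul(Rational(21025, 13013929818), I, Pow(145, Rational(1, 2)))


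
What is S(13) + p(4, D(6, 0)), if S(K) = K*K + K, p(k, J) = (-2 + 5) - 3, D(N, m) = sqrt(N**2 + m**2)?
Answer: 182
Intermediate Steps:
p(k, J) = 0 (p(k, J) = 3 - 3 = 0)
S(K) = K + K**2 (S(K) = K**2 + K = K + K**2)
S(13) + p(4, D(6, 0)) = 13*(1 + 13) + 0 = 13*14 + 0 = 182 + 0 = 182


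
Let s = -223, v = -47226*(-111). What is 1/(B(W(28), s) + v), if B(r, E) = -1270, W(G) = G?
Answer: 1/5240816 ≈ 1.9081e-7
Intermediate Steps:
v = 5242086
1/(B(W(28), s) + v) = 1/(-1270 + 5242086) = 1/5240816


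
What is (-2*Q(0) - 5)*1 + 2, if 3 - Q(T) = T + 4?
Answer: -1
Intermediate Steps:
Q(T) = -1 - T (Q(T) = 3 - (T + 4) = 3 - (4 + T) = 3 + (-4 - T) = -1 - T)
(-2*Q(0) - 5)*1 + 2 = (-2*(-1 - 1*0) - 5)*1 + 2 = (-2*(-1 + 0) - 5)*1 + 2 = (-2*(-1) - 5)*1 + 2 = (2 - 5)*1 + 2 = -3*1 + 2 = -3 + 2 = -1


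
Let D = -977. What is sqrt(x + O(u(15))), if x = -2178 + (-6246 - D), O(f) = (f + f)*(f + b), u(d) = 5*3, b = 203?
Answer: I*sqrt(907) ≈ 30.116*I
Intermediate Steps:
u(d) = 15
O(f) = 2*f*(203 + f) (O(f) = (f + f)*(f + 203) = (2*f)*(203 + f) = 2*f*(203 + f))
x = -7447 (x = -2178 + (-6246 - 1*(-977)) = -2178 + (-6246 + 977) = -2178 - 5269 = -7447)
sqrt(x + O(u(15))) = sqrt(-7447 + 2*15*(203 + 15)) = sqrt(-7447 + 2*15*218) = sqrt(-7447 + 6540) = sqrt(-907) = I*sqrt(907)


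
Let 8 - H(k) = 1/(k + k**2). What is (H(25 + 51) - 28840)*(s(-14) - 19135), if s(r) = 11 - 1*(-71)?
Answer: 3214714852845/5852 ≈ 5.4934e+8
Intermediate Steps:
s(r) = 82 (s(r) = 11 + 71 = 82)
H(k) = 8 - 1/(k + k**2)
(H(25 + 51) - 28840)*(s(-14) - 19135) = ((-1 + 8*(25 + 51) + 8*(25 + 51)**2)/((25 + 51)*(1 + (25 + 51))) - 28840)*(82 - 19135) = ((-1 + 8*76 + 8*76**2)/(76*(1 + 76)) - 28840)*(-19053) = ((1/76)*(-1 + 608 + 8*5776)/77 - 28840)*(-19053) = ((1/76)*(1/77)*(-1 + 608 + 46208) - 28840)*(-19053) = ((1/76)*(1/77)*46815 - 28840)*(-19053) = (46815/5852 - 28840)*(-19053) = -168724865/5852*(-19053) = 3214714852845/5852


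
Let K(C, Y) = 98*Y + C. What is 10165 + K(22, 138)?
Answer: 23711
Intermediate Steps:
K(C, Y) = C + 98*Y
10165 + K(22, 138) = 10165 + (22 + 98*138) = 10165 + (22 + 13524) = 10165 + 13546 = 23711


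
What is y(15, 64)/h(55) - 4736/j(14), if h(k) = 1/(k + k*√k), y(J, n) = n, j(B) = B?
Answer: 22272/7 + 3520*√55 ≈ 29287.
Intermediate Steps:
h(k) = 1/(k + k^(3/2))
y(15, 64)/h(55) - 4736/j(14) = 64/(1/(55 + 55^(3/2))) - 4736/14 = 64/(1/(55 + 55*√55)) - 4736*1/14 = 64*(55 + 55*√55) - 2368/7 = (3520 + 3520*√55) - 2368/7 = 22272/7 + 3520*√55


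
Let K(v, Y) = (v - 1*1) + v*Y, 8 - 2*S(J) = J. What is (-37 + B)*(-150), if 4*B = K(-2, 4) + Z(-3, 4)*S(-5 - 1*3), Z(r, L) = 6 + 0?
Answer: 8325/2 ≈ 4162.5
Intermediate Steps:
S(J) = 4 - J/2
K(v, Y) = -1 + v + Y*v (K(v, Y) = (v - 1) + Y*v = (-1 + v) + Y*v = -1 + v + Y*v)
Z(r, L) = 6
B = 37/4 (B = ((-1 - 2 + 4*(-2)) + 6*(4 - (-5 - 1*3)/2))/4 = ((-1 - 2 - 8) + 6*(4 - (-5 - 3)/2))/4 = (-11 + 6*(4 - ½*(-8)))/4 = (-11 + 6*(4 + 4))/4 = (-11 + 6*8)/4 = (-11 + 48)/4 = (¼)*37 = 37/4 ≈ 9.2500)
(-37 + B)*(-150) = (-37 + 37/4)*(-150) = -111/4*(-150) = 8325/2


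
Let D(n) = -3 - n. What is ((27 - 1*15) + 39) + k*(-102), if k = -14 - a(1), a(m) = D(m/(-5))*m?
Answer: 5967/5 ≈ 1193.4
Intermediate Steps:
a(m) = m*(-3 + m/5) (a(m) = (-3 - m/(-5))*m = (-3 - m*(-1)/5)*m = (-3 - (-1)*m/5)*m = (-3 + m/5)*m = m*(-3 + m/5))
k = -56/5 (k = -14 - (-15 + 1)/5 = -14 - (-14)/5 = -14 - 1*(-14/5) = -14 + 14/5 = -56/5 ≈ -11.200)
((27 - 1*15) + 39) + k*(-102) = ((27 - 1*15) + 39) - 56/5*(-102) = ((27 - 15) + 39) + 5712/5 = (12 + 39) + 5712/5 = 51 + 5712/5 = 5967/5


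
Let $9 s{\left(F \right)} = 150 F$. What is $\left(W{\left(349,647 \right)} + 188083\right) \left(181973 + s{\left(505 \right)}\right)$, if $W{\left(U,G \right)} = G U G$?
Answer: $\frac{83552100067456}{3} \approx 2.7851 \cdot 10^{13}$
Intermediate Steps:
$W{\left(U,G \right)} = U G^{2}$
$s{\left(F \right)} = \frac{50 F}{3}$ ($s{\left(F \right)} = \frac{150 F}{9} = \frac{50 F}{3}$)
$\left(W{\left(349,647 \right)} + 188083\right) \left(181973 + s{\left(505 \right)}\right) = \left(349 \cdot 647^{2} + 188083\right) \left(181973 + \frac{50}{3} \cdot 505\right) = \left(349 \cdot 418609 + 188083\right) \left(181973 + \frac{25250}{3}\right) = \left(146094541 + 188083\right) \frac{571169}{3} = 146282624 \cdot \frac{571169}{3} = \frac{83552100067456}{3}$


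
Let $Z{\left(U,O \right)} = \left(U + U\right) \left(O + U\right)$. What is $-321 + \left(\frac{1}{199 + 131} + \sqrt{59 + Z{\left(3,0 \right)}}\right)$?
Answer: $- \frac{105929}{330} + \sqrt{77} \approx -312.22$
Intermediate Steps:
$Z{\left(U,O \right)} = 2 U \left(O + U\right)$
$-321 + \left(\frac{1}{199 + 131} + \sqrt{59 + Z{\left(3,0 \right)}}\right) = -321 + \left(\frac{1}{199 + 131} + \sqrt{59 + 2 \cdot 3 \left(0 + 3\right)}\right) = -321 + \left(\frac{1}{330} + \sqrt{59 + 2 \cdot 3 \cdot 3}\right) = -321 + \left(\frac{1}{330} + \sqrt{59 + 18}\right) = -321 + \left(\frac{1}{330} + \sqrt{77}\right) = - \frac{105929}{330} + \sqrt{77}$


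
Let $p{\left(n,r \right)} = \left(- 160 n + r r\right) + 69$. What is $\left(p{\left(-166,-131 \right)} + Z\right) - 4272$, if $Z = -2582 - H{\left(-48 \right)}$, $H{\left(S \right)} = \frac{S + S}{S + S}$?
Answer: $36935$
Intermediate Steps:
$H{\left(S \right)} = 1$ ($H{\left(S \right)} = \frac{2 S}{2 S} = 2 S \frac{1}{2 S} = 1$)
$p{\left(n,r \right)} = 69 + r^{2} - 160 n$ ($p{\left(n,r \right)} = \left(- 160 n + r^{2}\right) + 69 = \left(r^{2} - 160 n\right) + 69 = 69 + r^{2} - 160 n$)
$Z = -2583$ ($Z = -2582 - 1 = -2583$)
$\left(p{\left(-166,-131 \right)} + Z\right) - 4272 = \left(\left(69 + \left(-131\right)^{2} - -26560\right) - 2583\right) - 4272 = \left(\left(69 + 17161 + 26560\right) - 2583\right) - 4272 = \left(43790 - 2583\right) - 4272 = 41207 - 4272 = 36935$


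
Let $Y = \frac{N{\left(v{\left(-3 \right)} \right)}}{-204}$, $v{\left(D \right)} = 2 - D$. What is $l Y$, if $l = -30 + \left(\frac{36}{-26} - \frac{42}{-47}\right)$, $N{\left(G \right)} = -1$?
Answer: $- \frac{3105}{20774} \approx -0.14947$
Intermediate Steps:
$l = - \frac{18630}{611}$ ($l = -30 + \left(36 \left(- \frac{1}{26}\right) - - \frac{42}{47}\right) = -30 + \left(- \frac{18}{13} + \frac{42}{47}\right) = -30 - \frac{300}{611} = - \frac{18630}{611} \approx -30.491$)
$Y = \frac{1}{204}$ ($Y = - \frac{1}{-204} = \left(-1\right) \left(- \frac{1}{204}\right) = \frac{1}{204} \approx 0.004902$)
$l Y = \left(- \frac{18630}{611}\right) \frac{1}{204} = - \frac{3105}{20774}$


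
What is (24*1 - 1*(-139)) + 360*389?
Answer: 140203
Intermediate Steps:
(24*1 - 1*(-139)) + 360*389 = (24 + 139) + 140040 = 163 + 140040 = 140203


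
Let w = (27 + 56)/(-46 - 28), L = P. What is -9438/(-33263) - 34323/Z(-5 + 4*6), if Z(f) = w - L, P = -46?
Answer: -28151138876/36822141 ≈ -764.52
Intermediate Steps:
L = -46
w = -83/74 (w = 83/(-74) = 83*(-1/74) = -83/74 ≈ -1.1216)
Z(f) = 3321/74 (Z(f) = -83/74 - 1*(-46) = -83/74 + 46 = 3321/74)
-9438/(-33263) - 34323/Z(-5 + 4*6) = -9438/(-33263) - 34323/3321/74 = -9438*(-1/33263) - 34323*74/3321 = 9438/33263 - 846634/1107 = -28151138876/36822141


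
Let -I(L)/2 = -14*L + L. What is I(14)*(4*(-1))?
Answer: -1456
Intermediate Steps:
I(L) = 26*L (I(L) = -2*(-14*L + L) = -(-26)*L = 26*L)
I(14)*(4*(-1)) = (26*14)*(4*(-1)) = 364*(-4) = -1456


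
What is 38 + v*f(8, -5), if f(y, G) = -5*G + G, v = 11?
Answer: 258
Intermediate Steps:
f(y, G) = -4*G
38 + v*f(8, -5) = 38 + 11*(-4*(-5)) = 38 + 11*20 = 38 + 220 = 258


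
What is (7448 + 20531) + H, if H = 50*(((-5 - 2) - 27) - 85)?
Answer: 22029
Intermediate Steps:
H = -5950 (H = 50*((-7 - 27) - 85) = 50*(-34 - 85) = 50*(-119) = -5950)
(7448 + 20531) + H = (7448 + 20531) - 5950 = 27979 - 5950 = 22029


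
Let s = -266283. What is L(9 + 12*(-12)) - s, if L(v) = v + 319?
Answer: 266467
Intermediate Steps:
L(v) = 319 + v
L(9 + 12*(-12)) - s = (319 + (9 + 12*(-12))) - 1*(-266283) = (319 + (9 - 144)) + 266283 = (319 - 135) + 266283 = 184 + 266283 = 266467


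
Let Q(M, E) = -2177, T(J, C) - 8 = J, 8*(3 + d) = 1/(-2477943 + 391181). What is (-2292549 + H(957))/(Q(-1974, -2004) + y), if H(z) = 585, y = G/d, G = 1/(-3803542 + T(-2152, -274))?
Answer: 218421265390771369428/207465341836336931 ≈ 1052.8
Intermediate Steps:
d = -50082289/16694096 (d = -3 + 1/(8*(-2477943 + 391181)) = -3 + (1/8)/(-2086762) = -3 + (1/8)*(-1/2086762) = -3 - 1/16694096 = -50082289/16694096 ≈ -3.0000)
T(J, C) = 8 + J
G = -1/3805686 (G = 1/(-3803542 + (8 - 2152)) = 1/(-3803542 - 2144) = 1/(-3805686) = -1/3805686 ≈ -2.6276e-7)
y = 8347048/95298733047627 (y = -1/(3805686*(-50082289/16694096)) = -1/3805686*(-16694096/50082289) = 8347048/95298733047627 ≈ 8.7588e-8)
(-2292549 + H(957))/(Q(-1974, -2004) + y) = (-2292549 + 585)/(-2177 + 8347048/95298733047627) = -2291964/(-207465341836336931/95298733047627) = -2291964*(-95298733047627/207465341836336931) = 218421265390771369428/207465341836336931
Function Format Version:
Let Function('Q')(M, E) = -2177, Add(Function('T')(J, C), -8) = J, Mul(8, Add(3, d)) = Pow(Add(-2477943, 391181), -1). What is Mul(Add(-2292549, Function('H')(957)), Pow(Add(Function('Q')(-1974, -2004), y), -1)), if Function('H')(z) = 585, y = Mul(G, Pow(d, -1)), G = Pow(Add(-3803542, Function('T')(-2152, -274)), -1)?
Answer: Rational(218421265390771369428, 207465341836336931) ≈ 1052.8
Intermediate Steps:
d = Rational(-50082289, 16694096) (d = Add(-3, Mul(Rational(1, 8), Pow(Add(-2477943, 391181), -1))) = Add(-3, Mul(Rational(1, 8), Pow(-2086762, -1))) = Add(-3, Mul(Rational(1, 8), Rational(-1, 2086762))) = Add(-3, Rational(-1, 16694096)) = Rational(-50082289, 16694096) ≈ -3.0000)
Function('T')(J, C) = Add(8, J)
G = Rational(-1, 3805686) (G = Pow(Add(-3803542, Add(8, -2152)), -1) = Pow(Add(-3803542, -2144), -1) = Pow(-3805686, -1) = Rational(-1, 3805686) ≈ -2.6276e-7)
y = Rational(8347048, 95298733047627) (y = Mul(Rational(-1, 3805686), Pow(Rational(-50082289, 16694096), -1)) = Mul(Rational(-1, 3805686), Rational(-16694096, 50082289)) = Rational(8347048, 95298733047627) ≈ 8.7588e-8)
Mul(Add(-2292549, Function('H')(957)), Pow(Add(Function('Q')(-1974, -2004), y), -1)) = Mul(Add(-2292549, 585), Pow(Add(-2177, Rational(8347048, 95298733047627)), -1)) = Mul(-2291964, Pow(Rational(-207465341836336931, 95298733047627), -1)) = Mul(-2291964, Rational(-95298733047627, 207465341836336931)) = Rational(218421265390771369428, 207465341836336931)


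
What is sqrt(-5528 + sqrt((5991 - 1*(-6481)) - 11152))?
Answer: sqrt(-5528 + 2*sqrt(330)) ≈ 74.106*I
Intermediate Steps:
sqrt(-5528 + sqrt((5991 - 1*(-6481)) - 11152)) = sqrt(-5528 + sqrt((5991 + 6481) - 11152)) = sqrt(-5528 + sqrt(12472 - 11152)) = sqrt(-5528 + sqrt(1320)) = sqrt(-5528 + 2*sqrt(330))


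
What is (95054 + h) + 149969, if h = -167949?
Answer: 77074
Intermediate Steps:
(95054 + h) + 149969 = (95054 - 167949) + 149969 = -72895 + 149969 = 77074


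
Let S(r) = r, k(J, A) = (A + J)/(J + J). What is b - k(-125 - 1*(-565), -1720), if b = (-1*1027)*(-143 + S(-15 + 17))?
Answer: 1592893/11 ≈ 1.4481e+5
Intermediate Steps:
k(J, A) = (A + J)/(2*J) (k(J, A) = (A + J)/((2*J)) = (A + J)*(1/(2*J)) = (A + J)/(2*J))
b = 144807 (b = (-1*1027)*(-143 + (-15 + 17)) = -1027*(-143 + 2) = -1027*(-141) = 144807)
b - k(-125 - 1*(-565), -1720) = 144807 - (-1720 + (-125 - 1*(-565)))/(2*(-125 - 1*(-565))) = 144807 - (-1720 + (-125 + 565))/(2*(-125 + 565)) = 144807 - (-1720 + 440)/(2*440) = 144807 - (-1280)/(2*440) = 144807 - 1*(-16/11) = 144807 + 16/11 = 1592893/11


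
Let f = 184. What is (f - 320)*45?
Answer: -6120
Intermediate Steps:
(f - 320)*45 = (184 - 320)*45 = -136*45 = -6120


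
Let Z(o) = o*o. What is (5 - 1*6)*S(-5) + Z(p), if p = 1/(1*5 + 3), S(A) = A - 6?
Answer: 705/64 ≈ 11.016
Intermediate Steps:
S(A) = -6 + A
p = ⅛ (p = 1/(5 + 3) = 1/8 = ⅛ ≈ 0.12500)
Z(o) = o²
(5 - 1*6)*S(-5) + Z(p) = (5 - 1*6)*(-6 - 5) + (⅛)² = (5 - 6)*(-11) + 1/64 = -1*(-11) + 1/64 = 11 + 1/64 = 705/64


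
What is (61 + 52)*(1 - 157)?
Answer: -17628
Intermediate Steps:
(61 + 52)*(1 - 157) = 113*(-156) = -17628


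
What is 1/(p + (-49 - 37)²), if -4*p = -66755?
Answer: 4/96339 ≈ 4.1520e-5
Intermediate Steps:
p = 66755/4 (p = -¼*(-66755) = 66755/4 ≈ 16689.)
1/(p + (-49 - 37)²) = 1/(66755/4 + (-49 - 37)²) = 1/(66755/4 + (-86)²) = 1/(66755/4 + 7396) = 1/(96339/4) = 4/96339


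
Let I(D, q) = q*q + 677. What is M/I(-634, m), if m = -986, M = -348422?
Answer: -348422/972873 ≈ -0.35814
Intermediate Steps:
I(D, q) = 677 + q² (I(D, q) = q² + 677 = 677 + q²)
M/I(-634, m) = -348422/(677 + (-986)²) = -348422/(677 + 972196) = -348422/972873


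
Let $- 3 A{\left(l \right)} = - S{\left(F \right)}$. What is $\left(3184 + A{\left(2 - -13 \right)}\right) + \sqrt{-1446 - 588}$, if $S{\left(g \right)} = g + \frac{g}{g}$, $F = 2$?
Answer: $3185 + 3 i \sqrt{226} \approx 3185.0 + 45.1 i$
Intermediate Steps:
$S{\left(g \right)} = 1 + g$ ($S{\left(g \right)} = g + 1 = 1 + g$)
$A{\left(l \right)} = 1$ ($A{\left(l \right)} = - \frac{\left(-1\right) \left(1 + 2\right)}{3} = - \frac{\left(-1\right) 3}{3} = \left(- \frac{1}{3}\right) \left(-3\right) = 1$)
$\left(3184 + A{\left(2 - -13 \right)}\right) + \sqrt{-1446 - 588} = \left(3184 + 1\right) + \sqrt{-1446 - 588} = 3185 + \sqrt{-2034} = 3185 + 3 i \sqrt{226}$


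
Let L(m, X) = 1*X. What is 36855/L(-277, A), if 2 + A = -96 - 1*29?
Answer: -36855/127 ≈ -290.20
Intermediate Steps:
A = -127 (A = -2 + (-96 - 1*29) = -2 + (-96 - 29) = -2 - 125 = -127)
L(m, X) = X
36855/L(-277, A) = 36855/(-127) = 36855*(-1/127) = -36855/127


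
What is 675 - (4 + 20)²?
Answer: 99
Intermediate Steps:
675 - (4 + 20)² = 675 - 1*24² = 675 - 1*576 = 675 - 576 = 99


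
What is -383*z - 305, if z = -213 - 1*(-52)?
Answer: 61358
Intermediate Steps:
z = -161 (z = -213 + 52 = -161)
-383*z - 305 = -383*(-161) - 305 = 61663 - 305 = 61358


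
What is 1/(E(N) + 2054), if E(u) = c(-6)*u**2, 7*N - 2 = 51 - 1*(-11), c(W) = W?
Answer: 49/76070 ≈ 0.00064414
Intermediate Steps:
N = 64/7 (N = 2/7 + (51 - 1*(-11))/7 = 2/7 + (51 + 11)/7 = 2/7 + (1/7)*62 = 2/7 + 62/7 = 64/7 ≈ 9.1429)
E(u) = -6*u**2
1/(E(N) + 2054) = 1/(-6*(64/7)**2 + 2054) = 1/(-6*4096/49 + 2054) = 1/(-24576/49 + 2054) = 1/(76070/49) = 49/76070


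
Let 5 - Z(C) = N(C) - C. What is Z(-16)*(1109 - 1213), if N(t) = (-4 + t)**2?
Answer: 42744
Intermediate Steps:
Z(C) = 5 + C - (-4 + C)**2 (Z(C) = 5 - ((-4 + C)**2 - C) = 5 + (C - (-4 + C)**2) = 5 + C - (-4 + C)**2)
Z(-16)*(1109 - 1213) = (5 - 16 - (-4 - 16)**2)*(1109 - 1213) = (5 - 16 - 1*(-20)**2)*(-104) = (5 - 16 - 1*400)*(-104) = (5 - 16 - 400)*(-104) = -411*(-104) = 42744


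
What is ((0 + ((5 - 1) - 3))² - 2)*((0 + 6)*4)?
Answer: -24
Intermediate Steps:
((0 + ((5 - 1) - 3))² - 2)*((0 + 6)*4) = ((0 + (4 - 3))² - 2)*(6*4) = ((0 + 1)² - 2)*24 = (1² - 2)*24 = (1 - 2)*24 = -1*24 = -24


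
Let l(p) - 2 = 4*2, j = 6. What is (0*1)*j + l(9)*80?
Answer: 800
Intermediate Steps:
l(p) = 10 (l(p) = 2 + 4*2 = 2 + 8 = 10)
(0*1)*j + l(9)*80 = (0*1)*6 + 10*80 = 0*6 + 800 = 0 + 800 = 800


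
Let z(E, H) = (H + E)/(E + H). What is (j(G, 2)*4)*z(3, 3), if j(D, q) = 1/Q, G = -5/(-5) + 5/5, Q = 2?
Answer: 2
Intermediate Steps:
G = 2 (G = -5*(-⅕) + 5*(⅕) = 1 + 1 = 2)
z(E, H) = 1 (z(E, H) = (E + H)/(E + H) = 1)
j(D, q) = ½ (j(D, q) = 1/2 = ½)
(j(G, 2)*4)*z(3, 3) = ((½)*4)*1 = 2*1 = 2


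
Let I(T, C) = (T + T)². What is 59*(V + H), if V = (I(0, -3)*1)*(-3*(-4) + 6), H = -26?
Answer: -1534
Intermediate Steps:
I(T, C) = 4*T² (I(T, C) = (2*T)² = 4*T²)
V = 0 (V = ((4*0²)*1)*(-3*(-4) + 6) = ((4*0)*1)*(12 + 6) = (0*1)*18 = 0*18 = 0)
59*(V + H) = 59*(0 - 26) = 59*(-26) = -1534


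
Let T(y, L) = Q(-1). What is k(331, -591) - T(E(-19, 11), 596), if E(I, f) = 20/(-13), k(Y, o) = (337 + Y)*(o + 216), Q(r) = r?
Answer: -250499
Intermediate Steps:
k(Y, o) = (216 + o)*(337 + Y) (k(Y, o) = (337 + Y)*(216 + o) = (216 + o)*(337 + Y))
E(I, f) = -20/13 (E(I, f) = 20*(-1/13) = -20/13)
T(y, L) = -1
k(331, -591) - T(E(-19, 11), 596) = (72792 + 216*331 + 337*(-591) + 331*(-591)) - 1*(-1) = (72792 + 71496 - 199167 - 195621) + 1 = -250500 + 1 = -250499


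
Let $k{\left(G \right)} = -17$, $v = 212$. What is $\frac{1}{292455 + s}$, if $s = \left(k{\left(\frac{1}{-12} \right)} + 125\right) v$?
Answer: $\frac{1}{315351} \approx 3.1711 \cdot 10^{-6}$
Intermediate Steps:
$s = 22896$ ($s = \left(-17 + 125\right) 212 = 108 \cdot 212 = 22896$)
$\frac{1}{292455 + s} = \frac{1}{292455 + 22896} = \frac{1}{315351}$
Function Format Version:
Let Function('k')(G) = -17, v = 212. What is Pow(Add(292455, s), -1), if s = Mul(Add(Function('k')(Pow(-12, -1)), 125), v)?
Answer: Rational(1, 315351) ≈ 3.1711e-6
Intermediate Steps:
s = 22896 (s = Mul(Add(-17, 125), 212) = Mul(108, 212) = 22896)
Pow(Add(292455, s), -1) = Pow(Add(292455, 22896), -1) = Pow(315351, -1) = Rational(1, 315351)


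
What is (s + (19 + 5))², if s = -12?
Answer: 144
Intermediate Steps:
(s + (19 + 5))² = (-12 + (19 + 5))² = (-12 + 24)² = 12² = 144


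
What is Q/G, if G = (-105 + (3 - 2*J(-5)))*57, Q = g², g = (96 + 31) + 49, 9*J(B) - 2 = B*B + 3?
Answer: -15488/3097 ≈ -5.0010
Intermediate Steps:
J(B) = 5/9 + B²/9 (J(B) = 2/9 + (B*B + 3)/9 = 2/9 + (B² + 3)/9 = 2/9 + (3 + B²)/9 = 2/9 + (⅓ + B²/9) = 5/9 + B²/9)
g = 176 (g = 127 + 49 = 176)
Q = 30976 (Q = 176² = 30976)
G = -6194 (G = (-105 + (3 - 2*(5/9 + (⅑)*(-5)²)))*57 = (-105 + (3 - 2*(5/9 + (⅑)*25)))*57 = (-105 + (3 - 2*(5/9 + 25/9)))*57 = (-105 + (3 - 2*10/3))*57 = (-105 + (3 - 20/3))*57 = (-105 - 11/3)*57 = -326/3*57 = -6194)
Q/G = 30976/(-6194) = 30976*(-1/6194) = -15488/3097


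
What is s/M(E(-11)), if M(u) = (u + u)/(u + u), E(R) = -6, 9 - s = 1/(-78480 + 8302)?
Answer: 631603/70178 ≈ 9.0000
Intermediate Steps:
s = 631603/70178 (s = 9 - 1/(-78480 + 8302) = 9 - 1/(-70178) = 9 - 1*(-1/70178) = 9 + 1/70178 = 631603/70178 ≈ 9.0000)
M(u) = 1 (M(u) = (2*u)/((2*u)) = (2*u)*(1/(2*u)) = 1)
s/M(E(-11)) = (631603/70178)/1 = (631603/70178)*1 = 631603/70178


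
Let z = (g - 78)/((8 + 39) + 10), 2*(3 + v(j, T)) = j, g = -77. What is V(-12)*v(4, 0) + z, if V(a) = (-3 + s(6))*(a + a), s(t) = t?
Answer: 3949/57 ≈ 69.281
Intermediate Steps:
v(j, T) = -3 + j/2
z = -155/57 (z = (-77 - 78)/((8 + 39) + 10) = -155/(47 + 10) = -155/57 ≈ -2.7193)
V(a) = 6*a (V(a) = (-3 + 6)*(a + a) = 3*(2*a) = 6*a)
V(-12)*v(4, 0) + z = (6*(-12))*(-3 + (½)*4) - 155/57 = -72*(-3 + 2) - 155/57 = -72*(-1) - 155/57 = 72 - 155/57 = 3949/57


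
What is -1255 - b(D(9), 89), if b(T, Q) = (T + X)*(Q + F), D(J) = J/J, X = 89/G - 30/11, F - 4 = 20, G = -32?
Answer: -262429/352 ≈ -745.54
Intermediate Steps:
F = 24 (F = 4 + 20 = 24)
X = -1939/352 (X = 89/(-32) - 30/11 = 89*(-1/32) - 30*1/11 = -89/32 - 30/11 = -1939/352 ≈ -5.5085)
D(J) = 1
b(T, Q) = (24 + Q)*(-1939/352 + T) (b(T, Q) = (T - 1939/352)*(Q + 24) = (-1939/352 + T)*(24 + Q) = (24 + Q)*(-1939/352 + T))
-1255 - b(D(9), 89) = -1255 - (-5817/44 + 24*1 - 1939/352*89 + 89*1) = -1255 - (-5817/44 + 24 - 172571/352 + 89) = -1255 - 1*(-179331/352) = -1255 + 179331/352 = -262429/352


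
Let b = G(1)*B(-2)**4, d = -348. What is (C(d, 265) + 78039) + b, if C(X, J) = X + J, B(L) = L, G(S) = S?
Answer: 77972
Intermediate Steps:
C(X, J) = J + X
b = 16 (b = 1*(-2)**4 = 1*16 = 16)
(C(d, 265) + 78039) + b = ((265 - 348) + 78039) + 16 = (-83 + 78039) + 16 = 77956 + 16 = 77972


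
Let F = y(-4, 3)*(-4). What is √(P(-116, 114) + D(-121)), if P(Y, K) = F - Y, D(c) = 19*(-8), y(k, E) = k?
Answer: 2*I*√5 ≈ 4.4721*I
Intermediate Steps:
D(c) = -152
F = 16 (F = -4*(-4) = 16)
P(Y, K) = 16 - Y
√(P(-116, 114) + D(-121)) = √((16 - 1*(-116)) - 152) = √((16 + 116) - 152) = √(132 - 152) = √(-20) = 2*I*√5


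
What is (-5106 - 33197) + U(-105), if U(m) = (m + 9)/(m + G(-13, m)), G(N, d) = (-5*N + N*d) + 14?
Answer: -51287813/1339 ≈ -38303.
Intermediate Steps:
G(N, d) = 14 - 5*N + N*d
U(m) = (9 + m)/(79 - 12*m) (U(m) = (m + 9)/(m + (14 - 5*(-13) - 13*m)) = (9 + m)/(m + (14 + 65 - 13*m)) = (9 + m)/(m + (79 - 13*m)) = (9 + m)/(79 - 12*m))
(-5106 - 33197) + U(-105) = (-5106 - 33197) + (-9 - 1*(-105))/(-79 + 12*(-105)) = -38303 + (-9 + 105)/(-79 - 1260) = -38303 + 96/(-1339) = -38303 - 1/1339*96 = -38303 - 96/1339 = -51287813/1339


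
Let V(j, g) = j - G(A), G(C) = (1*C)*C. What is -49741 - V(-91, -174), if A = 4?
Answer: -49634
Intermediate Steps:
G(C) = C**2 (G(C) = C*C = C**2)
V(j, g) = -16 + j (V(j, g) = j - 1*4**2 = j - 1*16 = j - 16 = -16 + j)
-49741 - V(-91, -174) = -49741 - (-16 - 91) = -49741 - 1*(-107) = -49741 + 107 = -49634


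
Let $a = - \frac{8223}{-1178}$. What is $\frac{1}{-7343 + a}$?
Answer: $- \frac{1178}{8641831} \approx -0.00013631$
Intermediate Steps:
$a = \frac{8223}{1178}$ ($a = \left(-8223\right) \left(- \frac{1}{1178}\right) = \frac{8223}{1178} \approx 6.9805$)
$\frac{1}{-7343 + a} = \frac{1}{-7343 + \frac{8223}{1178}} = \frac{1}{- \frac{8641831}{1178}} = - \frac{1178}{8641831}$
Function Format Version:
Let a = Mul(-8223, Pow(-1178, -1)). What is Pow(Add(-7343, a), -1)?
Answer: Rational(-1178, 8641831) ≈ -0.00013631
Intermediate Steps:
a = Rational(8223, 1178) (a = Mul(-8223, Rational(-1, 1178)) = Rational(8223, 1178) ≈ 6.9805)
Pow(Add(-7343, a), -1) = Pow(Add(-7343, Rational(8223, 1178)), -1) = Pow(Rational(-8641831, 1178), -1) = Rational(-1178, 8641831)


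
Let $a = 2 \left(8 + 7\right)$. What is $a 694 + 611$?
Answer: $21431$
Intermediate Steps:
$a = 30$ ($a = 2 \cdot 15 = 30$)
$a 694 + 611 = 30 \cdot 694 + 611 = 20820 + 611 = 21431$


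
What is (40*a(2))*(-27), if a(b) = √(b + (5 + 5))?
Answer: -2160*√3 ≈ -3741.2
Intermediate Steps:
a(b) = √(10 + b) (a(b) = √(b + 10) = √(10 + b))
(40*a(2))*(-27) = (40*√(10 + 2))*(-27) = (40*√12)*(-27) = (40*(2*√3))*(-27) = (80*√3)*(-27) = -2160*√3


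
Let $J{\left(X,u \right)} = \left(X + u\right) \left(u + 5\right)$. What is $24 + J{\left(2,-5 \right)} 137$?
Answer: $24$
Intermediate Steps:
$J{\left(X,u \right)} = \left(5 + u\right) \left(X + u\right)$ ($J{\left(X,u \right)} = \left(X + u\right) \left(5 + u\right) = \left(5 + u\right) \left(X + u\right)$)
$24 + J{\left(2,-5 \right)} 137 = 24 + \left(\left(-5\right)^{2} + 5 \cdot 2 + 5 \left(-5\right) + 2 \left(-5\right)\right) 137 = 24 + \left(25 + 10 - 25 - 10\right) 137 = 24 + 0 \cdot 137 = 24 + 0 = 24$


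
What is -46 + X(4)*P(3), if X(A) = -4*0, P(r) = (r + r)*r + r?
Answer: -46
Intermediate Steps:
P(r) = r + 2*r² (P(r) = (2*r)*r + r = 2*r² + r = r + 2*r²)
X(A) = 0
-46 + X(4)*P(3) = -46 + 0*(3*(1 + 2*3)) = -46 + 0*(3*(1 + 6)) = -46 + 0*(3*7) = -46 + 0*21 = -46 + 0 = -46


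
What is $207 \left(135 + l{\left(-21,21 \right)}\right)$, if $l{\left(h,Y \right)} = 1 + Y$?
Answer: $32499$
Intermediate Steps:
$207 \left(135 + l{\left(-21,21 \right)}\right) = 207 \left(135 + \left(1 + 21\right)\right) = 207 \left(135 + 22\right) = 207 \cdot 157 = 32499$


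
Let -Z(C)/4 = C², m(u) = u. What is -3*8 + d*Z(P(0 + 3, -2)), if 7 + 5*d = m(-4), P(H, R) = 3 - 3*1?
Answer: -24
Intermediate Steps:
P(H, R) = 0 (P(H, R) = 3 - 3 = 0)
d = -11/5 (d = -7/5 + (⅕)*(-4) = -7/5 - ⅘ = -11/5 ≈ -2.2000)
Z(C) = -4*C²
-3*8 + d*Z(P(0 + 3, -2)) = -3*8 - (-44)*0²/5 = -24 - (-44)*0/5 = -24 - 11/5*0 = -24 + 0 = -24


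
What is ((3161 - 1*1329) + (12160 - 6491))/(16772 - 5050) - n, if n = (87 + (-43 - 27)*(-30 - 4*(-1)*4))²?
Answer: -13345360557/11722 ≈ -1.1385e+6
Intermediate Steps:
n = 1138489 (n = (87 - 70*(-30 + 4*4))² = (87 - 70*(-30 + 16))² = (87 - 70*(-14))² = (87 + 980)² = 1067² = 1138489)
((3161 - 1*1329) + (12160 - 6491))/(16772 - 5050) - n = ((3161 - 1*1329) + (12160 - 6491))/(16772 - 5050) - 1*1138489 = ((3161 - 1329) + 5669)/11722 - 1138489 = (1832 + 5669)*(1/11722) - 1138489 = 7501*(1/11722) - 1138489 = 7501/11722 - 1138489 = -13345360557/11722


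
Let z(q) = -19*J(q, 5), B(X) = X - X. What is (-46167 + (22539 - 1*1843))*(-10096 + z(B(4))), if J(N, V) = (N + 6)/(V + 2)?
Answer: 1802990206/7 ≈ 2.5757e+8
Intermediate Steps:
B(X) = 0
J(N, V) = (6 + N)/(2 + V)
z(q) = -114/7 - 19*q/7 (z(q) = -19*(6 + q)/(2 + 5) = -19*(6 + q)/7 = -19*(6/7 + q/7) = -114/7 - 19*q/7)
(-46167 + (22539 - 1*1843))*(-10096 + z(B(4))) = (-46167 + (22539 - 1*1843))*(-10096 + (-114/7 - 19/7*0)) = (-46167 + (22539 - 1843))*(-10096 + (-114/7 + 0)) = (-46167 + 20696)*(-10096 - 114/7) = -25471*(-70786/7) = 1802990206/7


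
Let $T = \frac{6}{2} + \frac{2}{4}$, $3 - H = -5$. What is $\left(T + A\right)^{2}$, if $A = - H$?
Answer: $\frac{81}{4} \approx 20.25$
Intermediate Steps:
$H = 8$ ($H = 3 - -5 = 3 + 5 = 8$)
$T = \frac{7}{2}$ ($T = 6 \cdot \frac{1}{2} + 2 \cdot \frac{1}{4} = 3 + \frac{1}{2} = \frac{7}{2} \approx 3.5$)
$A = -8$ ($A = \left(-1\right) 8 = -8$)
$\left(T + A\right)^{2} = \left(\frac{7}{2} - 8\right)^{2} = \left(- \frac{9}{2}\right)^{2} = \frac{81}{4}$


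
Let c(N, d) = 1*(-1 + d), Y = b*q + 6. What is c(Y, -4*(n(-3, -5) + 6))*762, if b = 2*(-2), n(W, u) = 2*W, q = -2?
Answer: -762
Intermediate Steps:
b = -4
Y = 14 (Y = -4*(-2) + 6 = 8 + 6 = 14)
c(N, d) = -1 + d
c(Y, -4*(n(-3, -5) + 6))*762 = (-1 - 4*(2*(-3) + 6))*762 = (-1 - 4*(-6 + 6))*762 = (-1 - 4*0)*762 = (-1 + 0)*762 = -1*762 = -762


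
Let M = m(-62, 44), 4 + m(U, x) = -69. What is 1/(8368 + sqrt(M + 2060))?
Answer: 8368/70021437 - sqrt(1987)/70021437 ≈ 0.00011887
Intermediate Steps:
m(U, x) = -73 (m(U, x) = -4 - 69 = -73)
M = -73
1/(8368 + sqrt(M + 2060)) = 1/(8368 + sqrt(-73 + 2060)) = 1/(8368 + sqrt(1987))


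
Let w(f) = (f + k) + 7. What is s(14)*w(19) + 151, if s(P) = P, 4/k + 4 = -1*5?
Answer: 4579/9 ≈ 508.78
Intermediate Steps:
k = -4/9 (k = 4/(-4 - 1*5) = 4/(-4 - 5) = 4/(-9) = 4*(-⅑) = -4/9 ≈ -0.44444)
w(f) = 59/9 + f (w(f) = (f - 4/9) + 7 = (-4/9 + f) + 7 = 59/9 + f)
s(14)*w(19) + 151 = 14*(59/9 + 19) + 151 = 14*(230/9) + 151 = 3220/9 + 151 = 4579/9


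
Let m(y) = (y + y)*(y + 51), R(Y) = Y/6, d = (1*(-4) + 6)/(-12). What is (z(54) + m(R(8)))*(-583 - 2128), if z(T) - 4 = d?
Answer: -6997091/18 ≈ -3.8873e+5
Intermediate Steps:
d = -1/6 (d = (-4 + 6)*(-1/12) = 2*(-1/12) = -1/6 ≈ -0.16667)
z(T) = 23/6 (z(T) = 4 - 1/6 = 23/6)
R(Y) = Y/6 (R(Y) = Y*(1/6) = Y/6)
m(y) = 2*y*(51 + y) (m(y) = (2*y)*(51 + y) = 2*y*(51 + y))
(z(54) + m(R(8)))*(-583 - 2128) = (23/6 + 2*((1/6)*8)*(51 + (1/6)*8))*(-583 - 2128) = (23/6 + 2*(4/3)*(51 + 4/3))*(-2711) = (23/6 + 2*(4/3)*(157/3))*(-2711) = (23/6 + 1256/9)*(-2711) = (2581/18)*(-2711) = -6997091/18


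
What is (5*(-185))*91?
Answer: -84175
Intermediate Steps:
(5*(-185))*91 = -925*91 = -84175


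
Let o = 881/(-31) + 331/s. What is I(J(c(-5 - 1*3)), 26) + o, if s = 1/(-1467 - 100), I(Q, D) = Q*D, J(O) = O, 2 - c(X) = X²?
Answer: -16129840/31 ≈ -5.2032e+5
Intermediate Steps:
c(X) = 2 - X²
I(Q, D) = D*Q
s = -1/1567 (s = 1/(-1567) = -1/1567 ≈ -0.00063816)
o = -16079868/31 (o = 881/(-31) + 331/(-1/1567) = 881*(-1/31) + 331*(-1567) = -881/31 - 518677 = -16079868/31 ≈ -5.1871e+5)
I(J(c(-5 - 1*3)), 26) + o = 26*(2 - (-5 - 1*3)²) - 16079868/31 = 26*(2 - (-5 - 3)²) - 16079868/31 = 26*(2 - 1*(-8)²) - 16079868/31 = 26*(2 - 1*64) - 16079868/31 = 26*(2 - 64) - 16079868/31 = 26*(-62) - 16079868/31 = -1612 - 16079868/31 = -16129840/31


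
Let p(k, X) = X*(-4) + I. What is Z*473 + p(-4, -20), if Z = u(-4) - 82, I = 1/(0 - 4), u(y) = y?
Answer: -162393/4 ≈ -40598.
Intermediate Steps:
I = -1/4 (I = 1/(-4) = -1/4 ≈ -0.25000)
p(k, X) = -1/4 - 4*X (p(k, X) = X*(-4) - 1/4 = -4*X - 1/4 = -1/4 - 4*X)
Z = -86 (Z = -4 - 82 = -86)
Z*473 + p(-4, -20) = -86*473 + (-1/4 - 4*(-20)) = -40678 + (-1/4 + 80) = -40678 + 319/4 = -162393/4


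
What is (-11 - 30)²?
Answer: 1681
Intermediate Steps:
(-11 - 30)² = (-41)² = 1681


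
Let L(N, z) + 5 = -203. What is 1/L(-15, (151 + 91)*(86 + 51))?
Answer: -1/208 ≈ -0.0048077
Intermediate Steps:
L(N, z) = -208 (L(N, z) = -5 - 203 = -208)
1/L(-15, (151 + 91)*(86 + 51)) = 1/(-208) = -1/208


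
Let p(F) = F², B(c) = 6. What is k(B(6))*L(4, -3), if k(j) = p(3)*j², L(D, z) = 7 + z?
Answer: 1296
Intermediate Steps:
k(j) = 9*j² (k(j) = 3²*j² = 9*j²)
k(B(6))*L(4, -3) = (9*6²)*(7 - 3) = (9*36)*4 = 324*4 = 1296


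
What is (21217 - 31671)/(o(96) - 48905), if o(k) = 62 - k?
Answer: 10454/48939 ≈ 0.21361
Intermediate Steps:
(21217 - 31671)/(o(96) - 48905) = (21217 - 31671)/((62 - 1*96) - 48905) = -10454/((62 - 96) - 48905) = -10454/(-34 - 48905) = -10454/(-48939) = -10454*(-1/48939) = 10454/48939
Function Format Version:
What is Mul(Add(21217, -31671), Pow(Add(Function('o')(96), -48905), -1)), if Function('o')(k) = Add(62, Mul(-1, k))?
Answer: Rational(10454, 48939) ≈ 0.21361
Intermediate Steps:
Mul(Add(21217, -31671), Pow(Add(Function('o')(96), -48905), -1)) = Mul(Add(21217, -31671), Pow(Add(Add(62, Mul(-1, 96)), -48905), -1)) = Mul(-10454, Pow(Add(Add(62, -96), -48905), -1)) = Mul(-10454, Pow(Add(-34, -48905), -1)) = Mul(-10454, Pow(-48939, -1)) = Mul(-10454, Rational(-1, 48939)) = Rational(10454, 48939)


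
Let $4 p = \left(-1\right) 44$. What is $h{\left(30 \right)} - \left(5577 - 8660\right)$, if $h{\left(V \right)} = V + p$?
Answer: $3102$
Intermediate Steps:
$p = -11$ ($p = \frac{\left(-1\right) 44}{4} = \frac{1}{4} \left(-44\right) = -11$)
$h{\left(V \right)} = -11 + V$ ($h{\left(V \right)} = V - 11 = -11 + V$)
$h{\left(30 \right)} - \left(5577 - 8660\right) = \left(-11 + 30\right) - \left(5577 - 8660\right) = 19 - -3083 = 19 + 3083 = 3102$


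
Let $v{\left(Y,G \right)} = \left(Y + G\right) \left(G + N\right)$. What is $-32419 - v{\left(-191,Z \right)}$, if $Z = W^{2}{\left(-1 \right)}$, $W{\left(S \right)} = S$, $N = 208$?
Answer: $7291$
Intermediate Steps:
$Z = 1$ ($Z = \left(-1\right)^{2} = 1$)
$v{\left(Y,G \right)} = \left(208 + G\right) \left(G + Y\right)$ ($v{\left(Y,G \right)} = \left(Y + G\right) \left(G + 208\right) = \left(G + Y\right) \left(208 + G\right) = \left(208 + G\right) \left(G + Y\right)$)
$-32419 - v{\left(-191,Z \right)} = -32419 - \left(1^{2} + 208 \cdot 1 + 208 \left(-191\right) + 1 \left(-191\right)\right) = -32419 - \left(1 + 208 - 39728 - 191\right) = -32419 - -39710 = -32419 + 39710 = 7291$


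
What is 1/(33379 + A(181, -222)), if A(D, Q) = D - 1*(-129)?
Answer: 1/33689 ≈ 2.9683e-5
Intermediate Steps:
A(D, Q) = 129 + D (A(D, Q) = D + 129 = 129 + D)
1/(33379 + A(181, -222)) = 1/(33379 + (129 + 181)) = 1/(33379 + 310) = 1/33689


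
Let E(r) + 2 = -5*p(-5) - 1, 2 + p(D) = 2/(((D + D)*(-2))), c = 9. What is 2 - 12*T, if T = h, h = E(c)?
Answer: -76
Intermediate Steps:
p(D) = -2 - 1/(2*D) (p(D) = -2 + 2/(((D + D)*(-2))) = -2 + 2/(((2*D)*(-2))) = -2 + 2/((-4*D)) = -2 + 2*(-1/(4*D)) = -2 - 1/(2*D))
E(r) = 13/2 (E(r) = -2 + (-5*(-2 - 1/2/(-5)) - 1) = -2 + (-5*(-2 - 1/2*(-1/5)) - 1) = -2 + (-5*(-2 + 1/10) - 1) = -2 + (-5*(-19/10) - 1) = -2 + (19/2 - 1) = -2 + 17/2 = 13/2)
h = 13/2 ≈ 6.5000
T = 13/2 ≈ 6.5000
2 - 12*T = 2 - 12*13/2 = 2 - 78 = -76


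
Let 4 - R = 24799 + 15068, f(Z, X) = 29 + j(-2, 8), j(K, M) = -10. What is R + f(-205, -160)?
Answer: -39844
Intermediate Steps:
f(Z, X) = 19 (f(Z, X) = 29 - 10 = 19)
R = -39863 (R = 4 - (24799 + 15068) = 4 - 1*39867 = 4 - 39867 = -39863)
R + f(-205, -160) = -39863 + 19 = -39844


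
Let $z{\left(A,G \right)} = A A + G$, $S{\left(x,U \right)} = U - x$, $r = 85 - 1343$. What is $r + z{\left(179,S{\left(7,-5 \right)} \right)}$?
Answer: $30771$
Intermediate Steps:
$r = -1258$ ($r = 85 - 1343 = -1258$)
$z{\left(A,G \right)} = G + A^{2}$ ($z{\left(A,G \right)} = A^{2} + G = G + A^{2}$)
$r + z{\left(179,S{\left(7,-5 \right)} \right)} = -1258 + \left(\left(-5 - 7\right) + 179^{2}\right) = -1258 + \left(\left(-5 - 7\right) + 32041\right) = -1258 + \left(-12 + 32041\right) = -1258 + 32029 = 30771$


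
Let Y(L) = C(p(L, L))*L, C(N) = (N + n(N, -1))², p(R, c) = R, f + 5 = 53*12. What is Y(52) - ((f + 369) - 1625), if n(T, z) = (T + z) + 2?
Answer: 573925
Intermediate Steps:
n(T, z) = 2 + T + z
f = 631 (f = -5 + 53*12 = -5 + 636 = 631)
C(N) = (1 + 2*N)² (C(N) = (N + (2 + N - 1))² = (N + (1 + N))² = (1 + 2*N)²)
Y(L) = L*(1 + 2*L)² (Y(L) = (1 + 2*L)²*L = L*(1 + 2*L)²)
Y(52) - ((f + 369) - 1625) = 52*(1 + 2*52)² - ((631 + 369) - 1625) = 52*(1 + 104)² - (1000 - 1625) = 52*105² - 1*(-625) = 52*11025 + 625 = 573300 + 625 = 573925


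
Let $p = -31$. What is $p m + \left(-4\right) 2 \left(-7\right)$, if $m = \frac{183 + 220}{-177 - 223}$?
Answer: $\frac{34893}{400} \approx 87.233$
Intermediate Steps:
$m = - \frac{403}{400}$ ($m = \frac{403}{-400} = 403 \left(- \frac{1}{400}\right) = - \frac{403}{400} \approx -1.0075$)
$p m + \left(-4\right) 2 \left(-7\right) = \left(-31\right) \left(- \frac{403}{400}\right) + \left(-4\right) 2 \left(-7\right) = \frac{12493}{400} - -56 = \frac{12493}{400} + 56 = \frac{34893}{400}$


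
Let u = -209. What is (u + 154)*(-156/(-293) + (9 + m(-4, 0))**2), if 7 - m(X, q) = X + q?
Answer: -6454580/293 ≈ -22029.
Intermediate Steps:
m(X, q) = 7 - X - q (m(X, q) = 7 - (X + q) = 7 + (-X - q) = 7 - X - q)
(u + 154)*(-156/(-293) + (9 + m(-4, 0))**2) = (-209 + 154)*(-156/(-293) + (9 + (7 - 1*(-4) - 1*0))**2) = -55*(-156*(-1/293) + (9 + (7 + 4 + 0))**2) = -55*(156/293 + (9 + 11)**2) = -55*(156/293 + 20**2) = -55*(156/293 + 400) = -55*117356/293 = -6454580/293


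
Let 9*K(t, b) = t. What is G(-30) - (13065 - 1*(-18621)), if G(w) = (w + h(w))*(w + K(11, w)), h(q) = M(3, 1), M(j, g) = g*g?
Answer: -277663/9 ≈ -30851.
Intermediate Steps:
K(t, b) = t/9
M(j, g) = g²
h(q) = 1 (h(q) = 1² = 1)
G(w) = (1 + w)*(11/9 + w) (G(w) = (w + 1)*(w + (⅑)*11) = (1 + w)*(w + 11/9) = (1 + w)*(11/9 + w))
G(-30) - (13065 - 1*(-18621)) = (11/9 + (-30)² + (20/9)*(-30)) - (13065 - 1*(-18621)) = (11/9 + 900 - 200/3) - (13065 + 18621) = 7511/9 - 1*31686 = 7511/9 - 31686 = -277663/9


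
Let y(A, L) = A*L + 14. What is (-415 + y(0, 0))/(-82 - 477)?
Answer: 401/559 ≈ 0.71735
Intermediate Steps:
y(A, L) = 14 + A*L
(-415 + y(0, 0))/(-82 - 477) = (-415 + (14 + 0*0))/(-82 - 477) = (-415 + (14 + 0))/(-559) = (-415 + 14)*(-1/559) = -401*(-1/559) = 401/559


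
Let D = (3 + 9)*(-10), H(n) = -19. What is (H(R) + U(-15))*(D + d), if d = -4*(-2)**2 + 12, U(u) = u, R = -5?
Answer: 4216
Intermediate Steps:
D = -120 (D = 12*(-10) = -120)
d = -4 (d = -4*4 + 12 = -16 + 12 = -4)
(H(R) + U(-15))*(D + d) = (-19 - 15)*(-120 - 4) = -34*(-124) = 4216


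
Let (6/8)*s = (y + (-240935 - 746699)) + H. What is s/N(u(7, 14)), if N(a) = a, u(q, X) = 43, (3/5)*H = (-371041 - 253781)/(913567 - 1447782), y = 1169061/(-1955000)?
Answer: -18754072416229493/612392508750 ≈ -30624.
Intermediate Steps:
y = -1169061/1955000 (y = 1169061*(-1/1955000) = -1169061/1955000 ≈ -0.59799)
H = 18934/9713 (H = 5*((-371041 - 253781)/(913567 - 1447782))/3 = 5*(-624822/(-534215))/3 = 5*(-624822*(-1/534215))/3 = (5/3)*(56802/48565) = 18934/9713 ≈ 1.9493)
s = -18754072416229493/14241686250 (s = 4*((-1169061/1955000 + (-240935 - 746699)) + 18934/9713)/3 = 4*((-1169061/1955000 - 987634) + 18934/9713)/3 = 4*(-1930825639061/1955000 + 18934/9713)/3 = (4/3)*(-18754072416229493/18988915000) = -18754072416229493/14241686250 ≈ -1.3168e+6)
s/N(u(7, 14)) = -18754072416229493/14241686250/43 = -18754072416229493/14241686250*1/43 = -18754072416229493/612392508750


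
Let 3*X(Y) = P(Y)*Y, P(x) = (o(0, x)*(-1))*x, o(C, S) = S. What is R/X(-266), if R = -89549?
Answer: -268647/18821096 ≈ -0.014274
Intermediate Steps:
P(x) = -x**2 (P(x) = (x*(-1))*x = (-x)*x = -x**2)
X(Y) = -Y**3/3 (X(Y) = ((-Y**2)*Y)/3 = (-Y**3)/3 = -Y**3/3)
R/X(-266) = -89549/((-1/3*(-266)**3)) = -89549/((-1/3*(-18821096))) = -89549/18821096/3 = -89549*3/18821096 = -268647/18821096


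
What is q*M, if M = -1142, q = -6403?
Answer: 7312226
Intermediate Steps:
q*M = -6403*(-1142) = 7312226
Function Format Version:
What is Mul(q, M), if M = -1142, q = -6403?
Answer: 7312226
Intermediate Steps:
Mul(q, M) = Mul(-6403, -1142) = 7312226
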